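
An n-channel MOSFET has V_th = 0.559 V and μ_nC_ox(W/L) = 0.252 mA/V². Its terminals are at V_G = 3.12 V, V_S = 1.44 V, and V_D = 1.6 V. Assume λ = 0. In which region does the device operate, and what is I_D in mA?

V_GS = V_G − V_S = 3.12 − 1.44 = 1.68 V; V_DS = V_D − V_S = 1.6 − 1.44 = 0.16 V.
V_ov = V_GS − V_th = 1.68 − 0.559 = 1.12 V.
Since V_DS = 0.16 V < V_ov = 1.12 V, the device is in the triode region.
I_D = k_n [V_ov · V_DS − ½ V_DS²] = 0.252 × [1.12 × 0.16 − 0.5 × 0.16²] = 0.042 mA.

Triode; I_D = 0.0420 mA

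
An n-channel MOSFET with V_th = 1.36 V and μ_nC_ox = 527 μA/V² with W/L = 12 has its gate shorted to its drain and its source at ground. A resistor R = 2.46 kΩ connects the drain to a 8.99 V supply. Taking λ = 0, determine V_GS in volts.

With gate tied to drain, V_GS = V_DS ≥ V_GS − V_th, so the device is in saturation.
k_n = μ_nC_ox · (W/L) = 6.324 mA/V².
KCL at the drain: ½ k_n (V_GS − V_th)² = (V_DD − V_GS)/R.
Let x = V_GS − 1.36. Then 7.78 x² + x − 7.63 = 0, giving x = 0.928 V (positive root), so V_GS = 2.29 V.
I_D = (V_DD − V_GS)/R = (8.99 − 2.29) / 2.46 = 2.72 mA.

V_GS = 2.29 V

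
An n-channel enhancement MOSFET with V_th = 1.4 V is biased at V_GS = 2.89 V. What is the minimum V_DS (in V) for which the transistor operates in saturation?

V_DS,sat = 1.49 V

The boundary between triode and saturation is V_DS = V_GS − V_th = V_ov.
V_ov = 2.89 − 1.4 = 1.49 V.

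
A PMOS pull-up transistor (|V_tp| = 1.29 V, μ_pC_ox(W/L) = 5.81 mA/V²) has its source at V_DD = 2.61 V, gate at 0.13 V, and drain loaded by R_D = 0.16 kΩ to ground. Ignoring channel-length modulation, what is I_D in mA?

V_SG = V_DD − V_G = 2.61 − 0.13 = 2.48 V, so V_ov = 2.48 − 1.29 = 1.19 V.
Assume saturation: I_D = ½ k_p V_ov² = 0.5 × 5.81 × 1.19² = 4.11 mA, giving V_SD = V_DD − I_D R_D = 2.61 − 4.11 × 0.16 = 1.95 V.
V_SD = 1.95 V ≥ V_ov = 1.19 V, confirming saturation.

I_D = 4.11 mA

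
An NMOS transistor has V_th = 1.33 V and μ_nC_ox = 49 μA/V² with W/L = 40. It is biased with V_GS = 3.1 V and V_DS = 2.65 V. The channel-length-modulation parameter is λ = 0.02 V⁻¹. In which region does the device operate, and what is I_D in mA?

k_n = μ_nC_ox · (W/L) = 1.96 mA/V².
V_ov = V_GS − V_th = 3.1 − 1.33 = 1.77 V.
Since V_DS = 2.65 V ≥ V_ov = 1.77 V, the device is in saturation.
I_D = ½ k_n V_ov² (1 + λ V_DS) = 0.5 × 1.96 × 1.77² × (1 + 0.02 × 2.65) = 3.23 mA.

Saturation; I_D = 3.23 mA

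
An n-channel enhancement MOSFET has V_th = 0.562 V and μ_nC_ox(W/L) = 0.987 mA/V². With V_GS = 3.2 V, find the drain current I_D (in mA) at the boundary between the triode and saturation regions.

At the boundary V_DS = V_ov = V_GS − V_th = 3.2 − 0.562 = 2.64 V.
I_D = ½ k_n V_ov² = 0.5 × 0.987 × 2.64² = 3.43 mA.

I_D = 3.43 mA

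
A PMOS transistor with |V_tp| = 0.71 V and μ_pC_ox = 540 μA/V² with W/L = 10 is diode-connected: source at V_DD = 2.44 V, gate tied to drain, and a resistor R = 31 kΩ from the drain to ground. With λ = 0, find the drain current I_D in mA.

With gate tied to drain, V_SG = V_SD ≥ V_SG − |V_tp|, so the device is in saturation.
k_p = μ_pC_ox · (W/L) = 5.4 mA/V².
KCL at the drain: ½ k_p (V_SG − |V_tp|)² = (V_DD − V_SG)/R.
Let x = V_SG − 0.71. Then 83.7 x² + x − 1.73 = 0, giving x = 0.138 V (positive root), so V_SG = 0.848 V.
I_D = (V_DD − V_SG)/R = (2.44 − 0.848) / 31 = 0.0514 mA.

I_D = 0.0514 mA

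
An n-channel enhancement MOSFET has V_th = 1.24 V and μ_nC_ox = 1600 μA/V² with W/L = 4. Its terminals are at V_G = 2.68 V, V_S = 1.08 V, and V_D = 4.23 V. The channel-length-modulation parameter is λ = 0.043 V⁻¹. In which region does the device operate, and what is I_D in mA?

V_GS = V_G − V_S = 2.68 − 1.08 = 1.6 V; V_DS = V_D − V_S = 4.23 − 1.08 = 3.15 V.
k_n = μ_nC_ox · (W/L) = 6.4 mA/V².
V_ov = V_GS − V_th = 1.6 − 1.24 = 0.36 V.
Since V_DS = 3.15 V ≥ V_ov = 0.36 V, the device is in saturation.
I_D = ½ k_n V_ov² (1 + λ V_DS) = 0.5 × 6.4 × 0.36² × (1 + 0.043 × 3.15) = 0.471 mA.

Saturation; I_D = 0.471 mA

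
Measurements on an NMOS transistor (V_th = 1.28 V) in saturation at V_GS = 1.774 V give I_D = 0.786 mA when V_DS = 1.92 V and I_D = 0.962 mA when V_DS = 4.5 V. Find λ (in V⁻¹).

With V_GS fixed, I_D ∝ (1 + λ V_DS) in saturation, so I_D2/I_D1 = (1 + λ V_DS2)/(1 + λ V_DS1).
0.962/0.786 = 1.224 = (1 + 4.5 λ)/(1 + 1.92 λ).
Solving: λ (I_D1 V_DS2 − I_D2 V_DS1) = I_D2 − I_D1, so λ = (0.962 − 0.786) / (0.786 × 4.5 − 0.962 × 1.92) = 0.176 / 1.69 = 0.104 V⁻¹.

λ = 0.104 V⁻¹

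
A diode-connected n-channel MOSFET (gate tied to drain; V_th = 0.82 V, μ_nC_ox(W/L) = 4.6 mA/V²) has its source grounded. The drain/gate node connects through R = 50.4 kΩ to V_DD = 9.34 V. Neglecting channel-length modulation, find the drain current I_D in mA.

I_D = 0.164 mA

With gate tied to drain, V_GS = V_DS ≥ V_GS − V_th, so the device is in saturation.
KCL at the drain: ½ k_n (V_GS − V_th)² = (V_DD − V_GS)/R.
Let x = V_GS − 0.82. Then 116 x² + x − 8.52 = 0, giving x = 0.267 V (positive root), so V_GS = 1.09 V.
I_D = (V_DD − V_GS)/R = (9.34 − 1.09) / 50.4 = 0.164 mA.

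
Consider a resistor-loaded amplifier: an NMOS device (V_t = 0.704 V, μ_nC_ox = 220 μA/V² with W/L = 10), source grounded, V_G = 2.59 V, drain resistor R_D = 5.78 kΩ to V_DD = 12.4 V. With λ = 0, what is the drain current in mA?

V_GS = V_G = 2.59 V, so V_ov = 2.59 − 0.704 = 1.89 V.
k_n = μ_nC_ox · (W/L) = 2.2 mA/V².
Assume saturation: I_D = ½ k_n V_ov² = 0.5 × 2.2 × 1.89² = 3.91 mA, giving V_DS = V_DD − I_D R_D = 12.4 − 3.91 × 5.78 = -10.2 V.
But -10.2 V < V_ov = 1.89 V, so the device is actually in triode.
In triode I_D = k_n[V_ov V_DS − ½ V_DS²] and I_D = (V_DD − V_DS)/R_D. Equating: 6.36 V_DS² − 24.98 V_DS + 12.4 = 0, giving V_DS = 0.583 V (the root below V_ov).
I_D = (12.4 − 0.583) / 5.78 = 2.04 mA.

I_D = 2.04 mA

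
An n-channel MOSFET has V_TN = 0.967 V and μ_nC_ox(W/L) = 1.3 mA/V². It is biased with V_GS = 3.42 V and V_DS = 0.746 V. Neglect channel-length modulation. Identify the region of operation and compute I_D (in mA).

Triode; I_D = 2.02 mA

V_ov = V_GS − V_TN = 3.42 − 0.967 = 2.45 V.
Since V_DS = 0.746 V < V_ov = 2.45 V, the device is in the triode region.
I_D = k_n [V_ov · V_DS − ½ V_DS²] = 1.3 × [2.45 × 0.746 − 0.5 × 0.746²] = 2.02 mA.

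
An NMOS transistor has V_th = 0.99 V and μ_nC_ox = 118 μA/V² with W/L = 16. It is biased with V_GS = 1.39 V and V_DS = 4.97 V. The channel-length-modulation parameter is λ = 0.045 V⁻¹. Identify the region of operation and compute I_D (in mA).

k_n = μ_nC_ox · (W/L) = 1.888 mA/V².
V_ov = V_GS − V_th = 1.39 − 0.99 = 0.4 V.
Since V_DS = 4.97 V ≥ V_ov = 0.4 V, the device is in saturation.
I_D = ½ k_n V_ov² (1 + λ V_DS) = 0.5 × 1.888 × 0.4² × (1 + 0.045 × 4.97) = 0.185 mA.

Saturation; I_D = 0.185 mA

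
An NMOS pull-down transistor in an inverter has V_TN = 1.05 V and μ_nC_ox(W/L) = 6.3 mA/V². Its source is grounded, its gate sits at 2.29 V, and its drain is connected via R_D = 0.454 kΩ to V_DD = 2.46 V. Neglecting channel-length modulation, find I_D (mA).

I_D = 3.90 mA

V_GS = V_G = 2.29 V, so V_ov = 2.29 − 1.05 = 1.24 V.
Assume saturation: I_D = ½ k_n V_ov² = 0.5 × 6.3 × 1.24² = 4.84 mA, giving V_DS = V_DD − I_D R_D = 2.46 − 4.84 × 0.454 = 0.261 V.
But 0.261 V < V_ov = 1.24 V, so the device is actually in triode.
In triode I_D = k_n[V_ov V_DS − ½ V_DS²] and I_D = (V_DD − V_DS)/R_D. Equating: 1.43 V_DS² − 4.547 V_DS + 2.46 = 0, giving V_DS = 0.691 V (the root below V_ov).
I_D = (2.46 − 0.691) / 0.454 = 3.9 mA.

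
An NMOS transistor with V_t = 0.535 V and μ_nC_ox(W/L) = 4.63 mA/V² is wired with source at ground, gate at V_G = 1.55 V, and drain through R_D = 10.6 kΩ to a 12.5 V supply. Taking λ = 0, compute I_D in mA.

V_GS = V_G = 1.55 V, so V_ov = 1.55 − 0.535 = 1.02 V.
Assume saturation: I_D = ½ k_n V_ov² = 0.5 × 4.63 × 1.02² = 2.38 mA, giving V_DS = V_DD − I_D R_D = 12.5 − 2.38 × 10.6 = -12.8 V.
But -12.8 V < V_ov = 1.02 V, so the device is actually in triode.
In triode I_D = k_n[V_ov V_DS − ½ V_DS²] and I_D = (V_DD − V_DS)/R_D. Equating: 24.5 V_DS² − 50.81 V_DS + 12.5 = 0, giving V_DS = 0.285 V (the root below V_ov).
I_D = (12.5 − 0.285) / 10.6 = 1.15 mA.

I_D = 1.15 mA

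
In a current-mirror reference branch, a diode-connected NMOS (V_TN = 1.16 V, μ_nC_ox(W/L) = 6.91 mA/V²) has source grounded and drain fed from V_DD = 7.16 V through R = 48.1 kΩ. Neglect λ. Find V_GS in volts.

With gate tied to drain, V_GS = V_DS ≥ V_GS − V_TN, so the device is in saturation.
KCL at the drain: ½ k_n (V_GS − V_TN)² = (V_DD − V_GS)/R.
Let x = V_GS − 1.16. Then 166 x² + x − 6 = 0, giving x = 0.187 V (positive root), so V_GS = 1.35 V.
I_D = (V_DD − V_GS)/R = (7.16 − 1.35) / 48.1 = 0.121 mA.

V_GS = 1.35 V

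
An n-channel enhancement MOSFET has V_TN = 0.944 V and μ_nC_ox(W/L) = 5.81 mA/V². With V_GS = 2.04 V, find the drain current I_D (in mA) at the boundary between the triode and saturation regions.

I_D = 3.49 mA

At the boundary V_DS = V_ov = V_GS − V_TN = 2.04 − 0.944 = 1.1 V.
I_D = ½ k_n V_ov² = 0.5 × 5.81 × 1.1² = 3.49 mA.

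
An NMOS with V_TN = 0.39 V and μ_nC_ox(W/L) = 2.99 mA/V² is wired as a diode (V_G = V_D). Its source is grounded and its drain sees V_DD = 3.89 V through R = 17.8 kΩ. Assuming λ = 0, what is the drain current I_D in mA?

With gate tied to drain, V_GS = V_DS ≥ V_GS − V_TN, so the device is in saturation.
KCL at the drain: ½ k_n (V_GS − V_TN)² = (V_DD − V_GS)/R.
Let x = V_GS − 0.39. Then 26.6 x² + x − 3.5 = 0, giving x = 0.344 V (positive root), so V_GS = 0.734 V.
I_D = (V_DD − V_GS)/R = (3.89 − 0.734) / 17.8 = 0.177 mA.

I_D = 0.177 mA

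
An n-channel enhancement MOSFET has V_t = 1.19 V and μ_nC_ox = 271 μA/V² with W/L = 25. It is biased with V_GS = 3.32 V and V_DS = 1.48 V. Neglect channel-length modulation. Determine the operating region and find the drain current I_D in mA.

k_n = μ_nC_ox · (W/L) = 6.775 mA/V².
V_ov = V_GS − V_t = 3.32 − 1.19 = 2.13 V.
Since V_DS = 1.48 V < V_ov = 2.13 V, the device is in the triode region.
I_D = k_n [V_ov · V_DS − ½ V_DS²] = 6.775 × [2.13 × 1.48 − 0.5 × 1.48²] = 13.9 mA.

Triode; I_D = 13.9 mA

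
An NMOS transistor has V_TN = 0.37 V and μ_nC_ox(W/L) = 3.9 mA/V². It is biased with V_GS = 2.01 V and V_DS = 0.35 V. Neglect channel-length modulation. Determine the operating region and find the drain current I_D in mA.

V_ov = V_GS − V_TN = 2.01 − 0.37 = 1.64 V.
Since V_DS = 0.35 V < V_ov = 1.64 V, the device is in the triode region.
I_D = k_n [V_ov · V_DS − ½ V_DS²] = 3.9 × [1.64 × 0.35 − 0.5 × 0.35²] = 2 mA.

Triode; I_D = 2.00 mA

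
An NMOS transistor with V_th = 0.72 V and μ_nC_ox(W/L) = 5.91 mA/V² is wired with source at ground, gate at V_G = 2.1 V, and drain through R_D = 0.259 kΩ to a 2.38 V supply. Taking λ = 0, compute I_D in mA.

V_GS = V_G = 2.1 V, so V_ov = 2.1 − 0.72 = 1.38 V.
Assume saturation: I_D = ½ k_n V_ov² = 0.5 × 5.91 × 1.38² = 5.63 mA, giving V_DS = V_DD − I_D R_D = 2.38 − 5.63 × 0.259 = 0.922 V.
But 0.922 V < V_ov = 1.38 V, so the device is actually in triode.
In triode I_D = k_n[V_ov V_DS − ½ V_DS²] and I_D = (V_DD − V_DS)/R_D. Equating: 0.765 V_DS² − 3.112 V_DS + 2.38 = 0, giving V_DS = 1.02 V (the root below V_ov).
I_D = (2.38 − 1.02) / 0.259 = 5.25 mA.

I_D = 5.25 mA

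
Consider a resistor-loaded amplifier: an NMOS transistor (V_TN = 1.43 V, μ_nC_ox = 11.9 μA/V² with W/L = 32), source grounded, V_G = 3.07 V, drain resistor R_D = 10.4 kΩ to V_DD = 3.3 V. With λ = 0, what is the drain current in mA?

I_D = 0.268 mA

V_GS = V_G = 3.07 V, so V_ov = 3.07 − 1.43 = 1.64 V.
k_n = μ_nC_ox · (W/L) = 0.3808 mA/V².
Assume saturation: I_D = ½ k_n V_ov² = 0.5 × 0.3808 × 1.64² = 0.512 mA, giving V_DS = V_DD − I_D R_D = 3.3 − 0.512 × 10.4 = -2.03 V.
But -2.03 V < V_ov = 1.64 V, so the device is actually in triode.
In triode I_D = k_n[V_ov V_DS − ½ V_DS²] and I_D = (V_DD − V_DS)/R_D. Equating: 1.98 V_DS² − 7.495 V_DS + 3.3 = 0, giving V_DS = 0.509 V (the root below V_ov).
I_D = (3.3 − 0.509) / 10.4 = 0.268 mA.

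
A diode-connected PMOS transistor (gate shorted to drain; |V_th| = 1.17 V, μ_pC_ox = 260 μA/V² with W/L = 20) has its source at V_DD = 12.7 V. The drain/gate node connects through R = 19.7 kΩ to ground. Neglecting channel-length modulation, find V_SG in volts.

V_SG = 1.63 V

With gate tied to drain, V_SG = V_SD ≥ V_SG − |V_th|, so the device is in saturation.
k_p = μ_pC_ox · (W/L) = 5.2 mA/V².
KCL at the drain: ½ k_p (V_SG − |V_th|)² = (V_DD − V_SG)/R.
Let x = V_SG − 1.17. Then 51.2 x² + x − 11.53 = 0, giving x = 0.465 V (positive root), so V_SG = 1.63 V.
I_D = (V_DD − V_SG)/R = (12.7 − 1.63) / 19.7 = 0.562 mA.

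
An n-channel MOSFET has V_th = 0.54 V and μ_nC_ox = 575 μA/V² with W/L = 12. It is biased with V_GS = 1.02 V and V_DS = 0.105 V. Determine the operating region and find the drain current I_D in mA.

k_n = μ_nC_ox · (W/L) = 6.9 mA/V².
V_ov = V_GS − V_th = 1.02 − 0.54 = 0.48 V.
Since V_DS = 0.105 V < V_ov = 0.48 V, the device is in the triode region.
I_D = k_n [V_ov · V_DS − ½ V_DS²] = 6.9 × [0.48 × 0.105 − 0.5 × 0.105²] = 0.31 mA.

Triode; I_D = 0.310 mA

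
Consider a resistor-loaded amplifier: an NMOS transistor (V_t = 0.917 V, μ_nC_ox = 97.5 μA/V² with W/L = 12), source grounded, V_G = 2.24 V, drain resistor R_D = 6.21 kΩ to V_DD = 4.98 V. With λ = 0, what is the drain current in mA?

I_D = 0.707 mA

V_GS = V_G = 2.24 V, so V_ov = 2.24 − 0.917 = 1.32 V.
k_n = μ_nC_ox · (W/L) = 1.17 mA/V².
Assume saturation: I_D = ½ k_n V_ov² = 0.5 × 1.17 × 1.32² = 1.02 mA, giving V_DS = V_DD − I_D R_D = 4.98 − 1.02 × 6.21 = -1.38 V.
But -1.38 V < V_ov = 1.32 V, so the device is actually in triode.
In triode I_D = k_n[V_ov V_DS − ½ V_DS²] and I_D = (V_DD − V_DS)/R_D. Equating: 3.63 V_DS² − 10.61 V_DS + 4.98 = 0, giving V_DS = 0.587 V (the root below V_ov).
I_D = (4.98 − 0.587) / 6.21 = 0.707 mA.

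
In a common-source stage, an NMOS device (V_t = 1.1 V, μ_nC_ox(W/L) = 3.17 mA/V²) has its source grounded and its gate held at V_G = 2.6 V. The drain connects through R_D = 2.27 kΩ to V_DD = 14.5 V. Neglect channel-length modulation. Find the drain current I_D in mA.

I_D = 3.57 mA

V_GS = V_G = 2.6 V, so V_ov = 2.6 − 1.1 = 1.5 V.
Assume saturation: I_D = ½ k_n V_ov² = 0.5 × 3.17 × 1.5² = 3.57 mA, giving V_DS = V_DD − I_D R_D = 14.5 − 3.57 × 2.27 = 6.4 V.
V_DS = 6.4 V ≥ V_ov = 1.5 V, confirming saturation.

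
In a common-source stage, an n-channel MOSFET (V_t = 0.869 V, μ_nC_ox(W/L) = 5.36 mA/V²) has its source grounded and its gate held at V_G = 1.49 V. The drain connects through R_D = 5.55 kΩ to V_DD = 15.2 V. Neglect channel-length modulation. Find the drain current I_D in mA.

V_GS = V_G = 1.49 V, so V_ov = 1.49 − 0.869 = 0.621 V.
Assume saturation: I_D = ½ k_n V_ov² = 0.5 × 5.36 × 0.621² = 1.03 mA, giving V_DS = V_DD − I_D R_D = 15.2 − 1.03 × 5.55 = 9.46 V.
V_DS = 9.46 V ≥ V_ov = 0.621 V, confirming saturation.

I_D = 1.03 mA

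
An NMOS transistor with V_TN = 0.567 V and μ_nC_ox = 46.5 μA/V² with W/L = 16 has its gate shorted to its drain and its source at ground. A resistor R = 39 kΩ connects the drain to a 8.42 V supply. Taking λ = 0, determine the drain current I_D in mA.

I_D = 0.183 mA

With gate tied to drain, V_GS = V_DS ≥ V_GS − V_TN, so the device is in saturation.
k_n = μ_nC_ox · (W/L) = 0.744 mA/V².
KCL at the drain: ½ k_n (V_GS − V_TN)² = (V_DD − V_GS)/R.
Let x = V_GS − 0.567. Then 14.5 x² + x − 7.853 = 0, giving x = 0.702 V (positive root), so V_GS = 1.27 V.
I_D = (V_DD − V_GS)/R = (8.42 − 1.27) / 39 = 0.183 mA.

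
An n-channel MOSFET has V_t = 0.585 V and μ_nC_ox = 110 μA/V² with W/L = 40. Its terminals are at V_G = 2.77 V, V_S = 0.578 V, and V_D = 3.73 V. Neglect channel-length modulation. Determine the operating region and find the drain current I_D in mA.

V_GS = V_G − V_S = 2.77 − 0.578 = 2.19 V; V_DS = V_D − V_S = 3.73 − 0.578 = 3.15 V.
k_n = μ_nC_ox · (W/L) = 4.4 mA/V².
V_ov = V_GS − V_t = 2.19 − 0.585 = 1.61 V.
Since V_DS = 3.15 V ≥ V_ov = 1.61 V, the device is in saturation.
I_D = ½ k_n V_ov² = 0.5 × 4.4 × 1.61² = 5.68 mA.

Saturation; I_D = 5.68 mA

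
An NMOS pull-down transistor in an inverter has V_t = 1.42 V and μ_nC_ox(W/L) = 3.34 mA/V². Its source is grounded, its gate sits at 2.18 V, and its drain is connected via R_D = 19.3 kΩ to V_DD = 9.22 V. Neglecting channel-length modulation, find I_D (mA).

V_GS = V_G = 2.18 V, so V_ov = 2.18 − 1.42 = 0.76 V.
Assume saturation: I_D = ½ k_n V_ov² = 0.5 × 3.34 × 0.76² = 0.965 mA, giving V_DS = V_DD − I_D R_D = 9.22 − 0.965 × 19.3 = -9.4 V.
But -9.4 V < V_ov = 0.76 V, so the device is actually in triode.
In triode I_D = k_n[V_ov V_DS − ½ V_DS²] and I_D = (V_DD − V_DS)/R_D. Equating: 32.2 V_DS² − 49.99 V_DS + 9.22 = 0, giving V_DS = 0.214 V (the root below V_ov).
I_D = (9.22 − 0.214) / 19.3 = 0.467 mA.

I_D = 0.467 mA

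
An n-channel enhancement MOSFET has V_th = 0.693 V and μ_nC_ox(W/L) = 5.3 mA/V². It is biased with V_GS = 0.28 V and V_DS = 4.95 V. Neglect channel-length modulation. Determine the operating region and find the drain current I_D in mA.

V_GS = 0.28 V < V_th = 0.693 V, so the transistor is in cutoff.

Cutoff; I_D = 0 mA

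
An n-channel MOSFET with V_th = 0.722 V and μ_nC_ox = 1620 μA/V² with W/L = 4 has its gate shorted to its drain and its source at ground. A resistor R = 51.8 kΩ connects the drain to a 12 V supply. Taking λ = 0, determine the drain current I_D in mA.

With gate tied to drain, V_GS = V_DS ≥ V_GS − V_th, so the device is in saturation.
k_n = μ_nC_ox · (W/L) = 6.48 mA/V².
KCL at the drain: ½ k_n (V_GS − V_th)² = (V_DD − V_GS)/R.
Let x = V_GS − 0.722. Then 168 x² + x − 11.28 = 0, giving x = 0.256 V (positive root), so V_GS = 0.978 V.
I_D = (V_DD − V_GS)/R = (12 − 0.978) / 51.8 = 0.213 mA.

I_D = 0.213 mA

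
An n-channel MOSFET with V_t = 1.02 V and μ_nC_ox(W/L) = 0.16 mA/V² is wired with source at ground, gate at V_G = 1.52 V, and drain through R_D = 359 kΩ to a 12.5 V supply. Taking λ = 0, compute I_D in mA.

V_GS = V_G = 1.52 V, so V_ov = 1.52 − 1.02 = 0.5 V.
Assume saturation: I_D = ½ k_n V_ov² = 0.5 × 0.16 × 0.5² = 0.02 mA, giving V_DS = V_DD − I_D R_D = 12.5 − 0.02 × 359 = 5.32 V.
V_DS = 5.32 V ≥ V_ov = 0.5 V, confirming saturation.

I_D = 0.0200 mA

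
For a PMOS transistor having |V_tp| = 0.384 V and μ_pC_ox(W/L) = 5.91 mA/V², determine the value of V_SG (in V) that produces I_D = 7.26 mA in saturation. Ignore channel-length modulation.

In saturation I_D = ½ k_p (V_SG − |V_tp|)², so V_SG − |V_tp| = √(2 I_D / k_p) = √(2 × 7.26 / 5.91) = 1.57 V.
V_SG = 0.384 + 1.57 = 1.95 V.

V_SG = 1.95 V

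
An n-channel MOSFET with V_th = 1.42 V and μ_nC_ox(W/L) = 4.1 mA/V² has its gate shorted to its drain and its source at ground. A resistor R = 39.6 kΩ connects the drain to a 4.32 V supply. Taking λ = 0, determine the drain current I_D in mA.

I_D = 0.0686 mA

With gate tied to drain, V_GS = V_DS ≥ V_GS − V_th, so the device is in saturation.
KCL at the drain: ½ k_n (V_GS − V_th)² = (V_DD − V_GS)/R.
Let x = V_GS − 1.42. Then 81.2 x² + x − 2.9 = 0, giving x = 0.183 V (positive root), so V_GS = 1.6 V.
I_D = (V_DD − V_GS)/R = (4.32 − 1.6) / 39.6 = 0.0686 mA.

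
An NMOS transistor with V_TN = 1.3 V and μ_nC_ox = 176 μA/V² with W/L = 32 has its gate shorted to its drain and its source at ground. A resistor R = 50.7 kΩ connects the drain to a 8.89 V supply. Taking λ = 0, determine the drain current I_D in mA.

With gate tied to drain, V_GS = V_DS ≥ V_GS − V_TN, so the device is in saturation.
k_n = μ_nC_ox · (W/L) = 5.632 mA/V².
KCL at the drain: ½ k_n (V_GS − V_TN)² = (V_DD − V_GS)/R.
Let x = V_GS − 1.3. Then 143 x² + x − 7.59 = 0, giving x = 0.227 V (positive root), so V_GS = 1.53 V.
I_D = (V_DD − V_GS)/R = (8.89 − 1.53) / 50.7 = 0.145 mA.

I_D = 0.145 mA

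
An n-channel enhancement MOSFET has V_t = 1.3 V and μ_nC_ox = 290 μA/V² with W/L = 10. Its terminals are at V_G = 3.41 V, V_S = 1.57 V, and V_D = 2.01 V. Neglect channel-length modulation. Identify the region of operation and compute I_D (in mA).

V_GS = V_G − V_S = 3.41 − 1.57 = 1.84 V; V_DS = V_D − V_S = 2.01 − 1.57 = 0.44 V.
k_n = μ_nC_ox · (W/L) = 2.9 mA/V².
V_ov = V_GS − V_t = 1.84 − 1.3 = 0.54 V.
Since V_DS = 0.44 V < V_ov = 0.54 V, the device is in the triode region.
I_D = k_n [V_ov · V_DS − ½ V_DS²] = 2.9 × [0.54 × 0.44 − 0.5 × 0.44²] = 0.408 mA.

Triode; I_D = 0.408 mA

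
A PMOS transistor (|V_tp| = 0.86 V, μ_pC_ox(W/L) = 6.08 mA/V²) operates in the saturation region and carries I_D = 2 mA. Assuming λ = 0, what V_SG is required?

V_SG = 1.67 V

In saturation I_D = ½ k_p (V_SG − |V_tp|)², so V_SG − |V_tp| = √(2 I_D / k_p) = √(2 × 2 / 6.08) = 0.811 V.
V_SG = 0.86 + 0.811 = 1.67 V.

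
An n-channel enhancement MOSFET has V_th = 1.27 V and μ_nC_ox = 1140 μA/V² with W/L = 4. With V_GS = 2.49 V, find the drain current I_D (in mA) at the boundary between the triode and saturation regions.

At the boundary V_DS = V_ov = V_GS − V_th = 2.49 − 1.27 = 1.22 V.
k_n = μ_nC_ox · (W/L) = 4.56 mA/V².
I_D = ½ k_n V_ov² = 0.5 × 4.56 × 1.22² = 3.39 mA.

I_D = 3.39 mA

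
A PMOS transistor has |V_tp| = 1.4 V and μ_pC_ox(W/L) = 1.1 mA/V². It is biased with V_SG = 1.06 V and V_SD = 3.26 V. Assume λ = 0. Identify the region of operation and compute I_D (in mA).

V_SG = 1.06 V < |V_tp| = 1.4 V, so the transistor is in cutoff.

Cutoff; I_D = 0 mA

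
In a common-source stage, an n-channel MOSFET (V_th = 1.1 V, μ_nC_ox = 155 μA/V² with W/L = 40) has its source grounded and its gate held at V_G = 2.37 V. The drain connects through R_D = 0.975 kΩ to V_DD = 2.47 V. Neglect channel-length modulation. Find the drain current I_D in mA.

V_GS = V_G = 2.37 V, so V_ov = 2.37 − 1.1 = 1.27 V.
k_n = μ_nC_ox · (W/L) = 6.2 mA/V².
Assume saturation: I_D = ½ k_n V_ov² = 0.5 × 6.2 × 1.27² = 5 mA, giving V_DS = V_DD − I_D R_D = 2.47 − 5 × 0.975 = -2.4 V.
But -2.4 V < V_ov = 1.27 V, so the device is actually in triode.
In triode I_D = k_n[V_ov V_DS − ½ V_DS²] and I_D = (V_DD − V_DS)/R_D. Equating: 3.02 V_DS² − 8.677 V_DS + 2.47 = 0, giving V_DS = 0.32 V (the root below V_ov).
I_D = (2.47 − 0.32) / 0.975 = 2.2 mA.

I_D = 2.20 mA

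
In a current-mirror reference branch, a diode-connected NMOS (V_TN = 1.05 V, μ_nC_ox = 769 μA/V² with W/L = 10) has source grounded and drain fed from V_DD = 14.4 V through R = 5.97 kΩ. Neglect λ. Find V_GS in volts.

V_GS = 1.79 V

With gate tied to drain, V_GS = V_DS ≥ V_GS − V_TN, so the device is in saturation.
k_n = μ_nC_ox · (W/L) = 7.69 mA/V².
KCL at the drain: ½ k_n (V_GS − V_TN)² = (V_DD − V_GS)/R.
Let x = V_GS − 1.05. Then 23 x² + x − 13.35 = 0, giving x = 0.741 V (positive root), so V_GS = 1.79 V.
I_D = (V_DD − V_GS)/R = (14.4 − 1.79) / 5.97 = 2.11 mA.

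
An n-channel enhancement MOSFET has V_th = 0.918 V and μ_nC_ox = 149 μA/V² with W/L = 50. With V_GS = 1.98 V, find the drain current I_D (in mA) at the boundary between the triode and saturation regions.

At the boundary V_DS = V_ov = V_GS − V_th = 1.98 − 0.918 = 1.06 V.
k_n = μ_nC_ox · (W/L) = 7.45 mA/V².
I_D = ½ k_n V_ov² = 0.5 × 7.45 × 1.06² = 4.2 mA.

I_D = 4.20 mA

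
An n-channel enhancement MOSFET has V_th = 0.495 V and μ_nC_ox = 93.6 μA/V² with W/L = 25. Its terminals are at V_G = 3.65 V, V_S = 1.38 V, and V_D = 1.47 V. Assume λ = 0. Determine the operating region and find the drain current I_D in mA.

Triode; I_D = 0.364 mA

V_GS = V_G − V_S = 3.65 − 1.38 = 2.27 V; V_DS = V_D − V_S = 1.47 − 1.38 = 0.09 V.
k_n = μ_nC_ox · (W/L) = 2.34 mA/V².
V_ov = V_GS − V_th = 2.27 − 0.495 = 1.77 V.
Since V_DS = 0.09 V < V_ov = 1.77 V, the device is in the triode region.
I_D = k_n [V_ov · V_DS − ½ V_DS²] = 2.34 × [1.77 × 0.09 − 0.5 × 0.09²] = 0.364 mA.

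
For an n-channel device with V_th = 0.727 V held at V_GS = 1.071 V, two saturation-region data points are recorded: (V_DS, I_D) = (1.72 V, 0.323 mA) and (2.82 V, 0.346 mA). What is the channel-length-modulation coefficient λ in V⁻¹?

λ = 0.0728 V⁻¹

With V_GS fixed, I_D ∝ (1 + λ V_DS) in saturation, so I_D2/I_D1 = (1 + λ V_DS2)/(1 + λ V_DS1).
0.346/0.323 = 1.071 = (1 + 2.82 λ)/(1 + 1.72 λ).
Solving: λ (I_D1 V_DS2 − I_D2 V_DS1) = I_D2 − I_D1, so λ = (0.346 − 0.323) / (0.323 × 2.82 − 0.346 × 1.72) = 0.023 / 0.316 = 0.0728 V⁻¹.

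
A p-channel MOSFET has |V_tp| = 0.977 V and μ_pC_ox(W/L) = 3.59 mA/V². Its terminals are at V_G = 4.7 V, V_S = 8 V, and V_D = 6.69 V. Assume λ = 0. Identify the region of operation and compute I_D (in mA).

V_SG = V_S − V_G = 8 − 4.7 = 3.3 V; V_SD = V_S − V_D = 8 − 6.69 = 1.31 V.
V_ov = V_SG − |V_tp| = 3.3 − 0.977 = 2.32 V.
Since V_SD = 1.31 V < V_ov = 2.32 V, the device is in the triode region.
I_D = k_p [V_ov · V_SD − ½ V_SD²] = 3.59 × [2.32 × 1.31 − 0.5 × 1.31²] = 7.84 mA.

Triode; I_D = 7.84 mA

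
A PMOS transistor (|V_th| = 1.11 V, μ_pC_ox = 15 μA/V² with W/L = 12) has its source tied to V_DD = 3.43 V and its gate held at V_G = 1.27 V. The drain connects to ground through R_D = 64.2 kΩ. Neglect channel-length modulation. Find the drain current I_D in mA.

V_SG = V_DD − V_G = 3.43 − 1.27 = 2.16 V, so V_ov = 2.16 − 1.11 = 1.05 V.
k_p = μ_pC_ox · (W/L) = 0.18 mA/V².
Assume saturation: I_D = ½ k_p V_ov² = 0.5 × 0.18 × 1.05² = 0.0992 mA, giving V_SD = V_DD − I_D R_D = 3.43 − 0.0992 × 64.2 = -2.94 V.
But -2.94 V < V_ov = 1.05 V, so the device is actually in triode.
In triode I_D = k_p[V_ov V_SD − ½ V_SD²] and I_D = (V_DD − V_SD)/R_D. Equating: 5.78 V_SD² − 13.13 V_SD + 3.43 = 0, giving V_SD = 0.301 V (the root below V_ov).
I_D = (3.43 − 0.301) / 64.2 = 0.0487 mA.

I_D = 0.0487 mA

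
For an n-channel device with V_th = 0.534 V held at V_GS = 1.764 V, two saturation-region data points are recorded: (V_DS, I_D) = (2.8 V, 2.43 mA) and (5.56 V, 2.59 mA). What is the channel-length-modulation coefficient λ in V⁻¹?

With V_GS fixed, I_D ∝ (1 + λ V_DS) in saturation, so I_D2/I_D1 = (1 + λ V_DS2)/(1 + λ V_DS1).
2.59/2.43 = 1.066 = (1 + 5.56 λ)/(1 + 2.8 λ).
Solving: λ (I_D1 V_DS2 − I_D2 V_DS1) = I_D2 − I_D1, so λ = (2.59 − 2.43) / (2.43 × 5.56 − 2.59 × 2.8) = 0.16 / 6.26 = 0.0256 V⁻¹.

λ = 0.0256 V⁻¹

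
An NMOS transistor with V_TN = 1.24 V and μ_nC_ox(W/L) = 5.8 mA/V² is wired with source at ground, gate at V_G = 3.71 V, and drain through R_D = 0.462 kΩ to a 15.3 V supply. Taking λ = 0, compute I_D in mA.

V_GS = V_G = 3.71 V, so V_ov = 3.71 − 1.24 = 2.47 V.
Assume saturation: I_D = ½ k_n V_ov² = 0.5 × 5.8 × 2.47² = 17.7 mA, giving V_DS = V_DD − I_D R_D = 15.3 − 17.7 × 0.462 = 7.13 V.
V_DS = 7.13 V ≥ V_ov = 2.47 V, confirming saturation.

I_D = 17.7 mA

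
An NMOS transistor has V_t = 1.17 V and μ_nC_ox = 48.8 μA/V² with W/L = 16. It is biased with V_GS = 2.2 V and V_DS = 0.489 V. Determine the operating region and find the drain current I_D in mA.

k_n = μ_nC_ox · (W/L) = 0.7808 mA/V².
V_ov = V_GS − V_t = 2.2 − 1.17 = 1.03 V.
Since V_DS = 0.489 V < V_ov = 1.03 V, the device is in the triode region.
I_D = k_n [V_ov · V_DS − ½ V_DS²] = 0.7808 × [1.03 × 0.489 − 0.5 × 0.489²] = 0.3 mA.

Triode; I_D = 0.300 mA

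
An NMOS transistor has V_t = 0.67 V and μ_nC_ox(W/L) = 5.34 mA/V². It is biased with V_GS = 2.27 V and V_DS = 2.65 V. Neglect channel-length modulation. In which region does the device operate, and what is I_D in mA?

Saturation; I_D = 6.84 mA

V_ov = V_GS − V_t = 2.27 − 0.67 = 1.6 V.
Since V_DS = 2.65 V ≥ V_ov = 1.6 V, the device is in saturation.
I_D = ½ k_n V_ov² = 0.5 × 5.34 × 1.6² = 6.84 mA.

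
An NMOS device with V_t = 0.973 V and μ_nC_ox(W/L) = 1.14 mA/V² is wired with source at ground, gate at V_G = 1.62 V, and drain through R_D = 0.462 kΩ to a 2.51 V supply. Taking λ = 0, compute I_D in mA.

I_D = 0.239 mA

V_GS = V_G = 1.62 V, so V_ov = 1.62 − 0.973 = 0.647 V.
Assume saturation: I_D = ½ k_n V_ov² = 0.5 × 1.14 × 0.647² = 0.239 mA, giving V_DS = V_DD − I_D R_D = 2.51 − 0.239 × 0.462 = 2.4 V.
V_DS = 2.4 V ≥ V_ov = 0.647 V, confirming saturation.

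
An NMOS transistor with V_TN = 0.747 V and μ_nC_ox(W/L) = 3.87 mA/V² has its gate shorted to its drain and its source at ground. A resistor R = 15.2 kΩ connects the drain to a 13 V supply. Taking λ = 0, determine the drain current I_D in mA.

With gate tied to drain, V_GS = V_DS ≥ V_GS − V_TN, so the device is in saturation.
KCL at the drain: ½ k_n (V_GS − V_TN)² = (V_DD − V_GS)/R.
Let x = V_GS − 0.747. Then 29.4 x² + x − 12.25 = 0, giving x = 0.629 V (positive root), so V_GS = 1.38 V.
I_D = (V_DD − V_GS)/R = (13 − 1.38) / 15.2 = 0.765 mA.

I_D = 0.765 mA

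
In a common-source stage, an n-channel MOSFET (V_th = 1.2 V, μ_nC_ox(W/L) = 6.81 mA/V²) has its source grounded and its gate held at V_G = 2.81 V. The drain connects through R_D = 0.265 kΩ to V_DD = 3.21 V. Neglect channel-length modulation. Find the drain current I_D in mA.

I_D = 7.95 mA

V_GS = V_G = 2.81 V, so V_ov = 2.81 − 1.2 = 1.61 V.
Assume saturation: I_D = ½ k_n V_ov² = 0.5 × 6.81 × 1.61² = 8.83 mA, giving V_DS = V_DD − I_D R_D = 3.21 − 8.83 × 0.265 = 0.871 V.
But 0.871 V < V_ov = 1.61 V, so the device is actually in triode.
In triode I_D = k_n[V_ov V_DS − ½ V_DS²] and I_D = (V_DD − V_DS)/R_D. Equating: 0.902 V_DS² − 3.905 V_DS + 3.21 = 0, giving V_DS = 1.1 V (the root below V_ov).
I_D = (3.21 − 1.1) / 0.265 = 7.95 mA.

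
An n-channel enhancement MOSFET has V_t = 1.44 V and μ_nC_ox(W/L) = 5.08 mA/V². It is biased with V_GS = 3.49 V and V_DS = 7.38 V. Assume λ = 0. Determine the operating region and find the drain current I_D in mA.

V_ov = V_GS − V_t = 3.49 − 1.44 = 2.05 V.
Since V_DS = 7.38 V ≥ V_ov = 2.05 V, the device is in saturation.
I_D = ½ k_n V_ov² = 0.5 × 5.08 × 2.05² = 10.7 mA.

Saturation; I_D = 10.7 mA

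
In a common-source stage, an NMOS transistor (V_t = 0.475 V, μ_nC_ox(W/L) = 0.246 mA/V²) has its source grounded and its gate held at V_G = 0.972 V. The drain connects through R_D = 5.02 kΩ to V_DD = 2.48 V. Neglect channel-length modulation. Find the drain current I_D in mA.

V_GS = V_G = 0.972 V, so V_ov = 0.972 − 0.475 = 0.497 V.
Assume saturation: I_D = ½ k_n V_ov² = 0.5 × 0.246 × 0.497² = 0.0304 mA, giving V_DS = V_DD − I_D R_D = 2.48 − 0.0304 × 5.02 = 2.33 V.
V_DS = 2.33 V ≥ V_ov = 0.497 V, confirming saturation.

I_D = 0.0304 mA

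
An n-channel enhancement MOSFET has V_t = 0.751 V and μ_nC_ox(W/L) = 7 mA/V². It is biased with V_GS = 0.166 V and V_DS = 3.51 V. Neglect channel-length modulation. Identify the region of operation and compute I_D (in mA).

V_GS = 0.166 V < V_t = 0.751 V, so the transistor is in cutoff.

Cutoff; I_D = 0 mA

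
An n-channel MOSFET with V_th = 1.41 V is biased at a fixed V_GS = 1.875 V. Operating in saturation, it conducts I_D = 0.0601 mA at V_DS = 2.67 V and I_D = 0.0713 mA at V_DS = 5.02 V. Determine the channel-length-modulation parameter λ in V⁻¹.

With V_GS fixed, I_D ∝ (1 + λ V_DS) in saturation, so I_D2/I_D1 = (1 + λ V_DS2)/(1 + λ V_DS1).
0.0713/0.0601 = 1.186 = (1 + 5.02 λ)/(1 + 2.67 λ).
Solving: λ (I_D1 V_DS2 − I_D2 V_DS1) = I_D2 − I_D1, so λ = (0.0713 − 0.0601) / (0.0601 × 5.02 − 0.0713 × 2.67) = 0.0112 / 0.111 = 0.101 V⁻¹.

λ = 0.101 V⁻¹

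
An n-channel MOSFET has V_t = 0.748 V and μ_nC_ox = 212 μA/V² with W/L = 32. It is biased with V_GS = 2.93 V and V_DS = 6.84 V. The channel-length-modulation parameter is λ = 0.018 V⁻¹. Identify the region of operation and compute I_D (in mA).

Saturation; I_D = 18.1 mA

k_n = μ_nC_ox · (W/L) = 6.784 mA/V².
V_ov = V_GS − V_t = 2.93 − 0.748 = 2.18 V.
Since V_DS = 6.84 V ≥ V_ov = 2.18 V, the device is in saturation.
I_D = ½ k_n V_ov² (1 + λ V_DS) = 0.5 × 6.784 × 2.18² × (1 + 0.018 × 6.84) = 18.1 mA.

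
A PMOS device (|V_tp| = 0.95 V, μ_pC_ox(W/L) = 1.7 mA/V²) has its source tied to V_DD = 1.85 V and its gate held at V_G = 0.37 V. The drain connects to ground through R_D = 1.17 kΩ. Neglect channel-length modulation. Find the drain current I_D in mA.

I_D = 0.239 mA

V_SG = V_DD − V_G = 1.85 − 0.37 = 1.48 V, so V_ov = 1.48 − 0.95 = 0.53 V.
Assume saturation: I_D = ½ k_p V_ov² = 0.5 × 1.7 × 0.53² = 0.239 mA, giving V_SD = V_DD − I_D R_D = 1.85 − 0.239 × 1.17 = 1.57 V.
V_SD = 1.57 V ≥ V_ov = 0.53 V, confirming saturation.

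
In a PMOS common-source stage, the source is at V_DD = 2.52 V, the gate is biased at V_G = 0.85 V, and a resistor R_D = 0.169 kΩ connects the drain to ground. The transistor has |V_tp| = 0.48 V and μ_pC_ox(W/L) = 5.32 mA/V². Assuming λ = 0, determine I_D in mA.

V_SG = V_DD − V_G = 2.52 − 0.85 = 1.67 V, so V_ov = 1.67 − 0.48 = 1.19 V.
Assume saturation: I_D = ½ k_p V_ov² = 0.5 × 5.32 × 1.19² = 3.77 mA, giving V_SD = V_DD − I_D R_D = 2.52 − 3.77 × 0.169 = 1.88 V.
V_SD = 1.88 V ≥ V_ov = 1.19 V, confirming saturation.

I_D = 3.77 mA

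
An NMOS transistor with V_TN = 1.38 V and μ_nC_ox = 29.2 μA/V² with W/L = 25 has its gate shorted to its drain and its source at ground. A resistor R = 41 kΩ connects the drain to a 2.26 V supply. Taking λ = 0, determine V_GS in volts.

With gate tied to drain, V_GS = V_DS ≥ V_GS − V_TN, so the device is in saturation.
k_n = μ_nC_ox · (W/L) = 0.73 mA/V².
KCL at the drain: ½ k_n (V_GS − V_TN)² = (V_DD − V_GS)/R.
Let x = V_GS − 1.38. Then 15 x² + x − 0.88 = 0, giving x = 0.211 V (positive root), so V_GS = 1.59 V.
I_D = (V_DD − V_GS)/R = (2.26 − 1.59) / 41 = 0.0163 mA.

V_GS = 1.59 V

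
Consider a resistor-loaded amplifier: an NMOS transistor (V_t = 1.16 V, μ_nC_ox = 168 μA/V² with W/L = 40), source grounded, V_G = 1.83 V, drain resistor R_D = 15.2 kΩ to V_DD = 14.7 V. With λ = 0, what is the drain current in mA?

V_GS = V_G = 1.83 V, so V_ov = 1.83 − 1.16 = 0.67 V.
k_n = μ_nC_ox · (W/L) = 6.72 mA/V².
Assume saturation: I_D = ½ k_n V_ov² = 0.5 × 6.72 × 0.67² = 1.51 mA, giving V_DS = V_DD − I_D R_D = 14.7 − 1.51 × 15.2 = -8.23 V.
But -8.23 V < V_ov = 0.67 V, so the device is actually in triode.
In triode I_D = k_n[V_ov V_DS − ½ V_DS²] and I_D = (V_DD − V_DS)/R_D. Equating: 51.1 V_DS² − 69.44 V_DS + 14.7 = 0, giving V_DS = 0.262 V (the root below V_ov).
I_D = (14.7 − 0.262) / 15.2 = 0.95 mA.

I_D = 0.950 mA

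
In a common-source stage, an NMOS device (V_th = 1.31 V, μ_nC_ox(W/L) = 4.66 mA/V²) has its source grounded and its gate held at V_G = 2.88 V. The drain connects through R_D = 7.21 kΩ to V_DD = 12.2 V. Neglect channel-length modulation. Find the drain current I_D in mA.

V_GS = V_G = 2.88 V, so V_ov = 2.88 − 1.31 = 1.57 V.
Assume saturation: I_D = ½ k_n V_ov² = 0.5 × 4.66 × 1.57² = 5.74 mA, giving V_DS = V_DD − I_D R_D = 12.2 − 5.74 × 7.21 = -29.2 V.
But -29.2 V < V_ov = 1.57 V, so the device is actually in triode.
In triode I_D = k_n[V_ov V_DS − ½ V_DS²] and I_D = (V_DD − V_DS)/R_D. Equating: 16.8 V_DS² − 53.75 V_DS + 12.2 = 0, giving V_DS = 0.246 V (the root below V_ov).
I_D = (12.2 − 0.246) / 7.21 = 1.66 mA.

I_D = 1.66 mA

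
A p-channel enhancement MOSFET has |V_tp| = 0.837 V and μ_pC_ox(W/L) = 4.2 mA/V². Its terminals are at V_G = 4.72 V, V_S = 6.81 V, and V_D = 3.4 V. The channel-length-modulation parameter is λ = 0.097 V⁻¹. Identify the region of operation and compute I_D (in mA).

Saturation; I_D = 4.39 mA

V_SG = V_S − V_G = 6.81 − 4.72 = 2.09 V; V_SD = V_S − V_D = 6.81 − 3.4 = 3.41 V.
V_ov = V_SG − |V_tp| = 2.09 − 0.837 = 1.25 V.
Since V_SD = 3.41 V ≥ V_ov = 1.25 V, the device is in saturation.
I_D = ½ k_p V_ov² (1 + λ V_SD) = 0.5 × 4.2 × 1.25² × (1 + 0.097 × 3.41) = 4.39 mA.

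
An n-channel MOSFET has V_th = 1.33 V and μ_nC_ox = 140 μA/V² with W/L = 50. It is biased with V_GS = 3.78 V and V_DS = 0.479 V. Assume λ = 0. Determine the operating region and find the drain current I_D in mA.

Triode; I_D = 7.41 mA

k_n = μ_nC_ox · (W/L) = 7 mA/V².
V_ov = V_GS − V_th = 3.78 − 1.33 = 2.45 V.
Since V_DS = 0.479 V < V_ov = 2.45 V, the device is in the triode region.
I_D = k_n [V_ov · V_DS − ½ V_DS²] = 7 × [2.45 × 0.479 − 0.5 × 0.479²] = 7.41 mA.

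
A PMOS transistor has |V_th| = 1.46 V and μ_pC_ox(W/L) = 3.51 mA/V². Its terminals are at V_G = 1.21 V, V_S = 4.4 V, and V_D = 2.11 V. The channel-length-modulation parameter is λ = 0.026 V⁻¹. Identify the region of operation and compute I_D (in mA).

V_SG = V_S − V_G = 4.4 − 1.21 = 3.19 V; V_SD = V_S − V_D = 4.4 − 2.11 = 2.29 V.
V_ov = V_SG − |V_th| = 3.19 − 1.46 = 1.73 V.
Since V_SD = 2.29 V ≥ V_ov = 1.73 V, the device is in saturation.
I_D = ½ k_p V_ov² (1 + λ V_SD) = 0.5 × 3.51 × 1.73² × (1 + 0.026 × 2.29) = 5.57 mA.

Saturation; I_D = 5.57 mA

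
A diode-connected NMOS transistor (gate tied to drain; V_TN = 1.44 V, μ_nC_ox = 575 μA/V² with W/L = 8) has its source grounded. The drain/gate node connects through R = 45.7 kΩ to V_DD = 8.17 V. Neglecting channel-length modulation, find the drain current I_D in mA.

With gate tied to drain, V_GS = V_DS ≥ V_GS − V_TN, so the device is in saturation.
k_n = μ_nC_ox · (W/L) = 4.6 mA/V².
KCL at the drain: ½ k_n (V_GS − V_TN)² = (V_DD − V_GS)/R.
Let x = V_GS − 1.44. Then 105 x² + x − 6.73 = 0, giving x = 0.248 V (positive root), so V_GS = 1.69 V.
I_D = (V_DD − V_GS)/R = (8.17 − 1.69) / 45.7 = 0.142 mA.

I_D = 0.142 mA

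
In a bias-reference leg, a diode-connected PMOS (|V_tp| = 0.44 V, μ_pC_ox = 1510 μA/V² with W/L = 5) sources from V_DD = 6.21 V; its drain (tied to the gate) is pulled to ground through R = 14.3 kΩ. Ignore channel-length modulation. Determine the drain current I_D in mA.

I_D = 0.381 mA

With gate tied to drain, V_SG = V_SD ≥ V_SG − |V_tp|, so the device is in saturation.
k_p = μ_pC_ox · (W/L) = 7.55 mA/V².
KCL at the drain: ½ k_p (V_SG − |V_tp|)² = (V_DD − V_SG)/R.
Let x = V_SG − 0.44. Then 54 x² + x − 5.77 = 0, giving x = 0.318 V (positive root), so V_SG = 0.758 V.
I_D = (V_DD − V_SG)/R = (6.21 − 0.758) / 14.3 = 0.381 mA.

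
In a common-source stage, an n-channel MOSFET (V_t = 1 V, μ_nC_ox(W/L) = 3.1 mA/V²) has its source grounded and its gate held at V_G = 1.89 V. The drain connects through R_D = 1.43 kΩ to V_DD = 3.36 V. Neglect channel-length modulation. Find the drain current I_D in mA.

V_GS = V_G = 1.89 V, so V_ov = 1.89 − 1 = 0.89 V.
Assume saturation: I_D = ½ k_n V_ov² = 0.5 × 3.1 × 0.89² = 1.23 mA, giving V_DS = V_DD − I_D R_D = 3.36 − 1.23 × 1.43 = 1.6 V.
V_DS = 1.6 V ≥ V_ov = 0.89 V, confirming saturation.

I_D = 1.23 mA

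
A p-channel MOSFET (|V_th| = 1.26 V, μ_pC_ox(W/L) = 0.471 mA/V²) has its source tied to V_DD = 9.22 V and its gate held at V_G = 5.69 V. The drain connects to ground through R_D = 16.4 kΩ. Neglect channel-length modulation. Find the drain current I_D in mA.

V_SG = V_DD − V_G = 9.22 − 5.69 = 3.53 V, so V_ov = 3.53 − 1.26 = 2.27 V.
Assume saturation: I_D = ½ k_p V_ov² = 0.5 × 0.471 × 2.27² = 1.21 mA, giving V_SD = V_DD − I_D R_D = 9.22 − 1.21 × 16.4 = -10.7 V.
But -10.7 V < V_ov = 2.27 V, so the device is actually in triode.
In triode I_D = k_p[V_ov V_SD − ½ V_SD²] and I_D = (V_DD − V_SD)/R_D. Equating: 3.86 V_SD² − 18.53 V_SD + 9.22 = 0, giving V_SD = 0.564 V (the root below V_ov).
I_D = (9.22 − 0.564) / 16.4 = 0.528 mA.

I_D = 0.528 mA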